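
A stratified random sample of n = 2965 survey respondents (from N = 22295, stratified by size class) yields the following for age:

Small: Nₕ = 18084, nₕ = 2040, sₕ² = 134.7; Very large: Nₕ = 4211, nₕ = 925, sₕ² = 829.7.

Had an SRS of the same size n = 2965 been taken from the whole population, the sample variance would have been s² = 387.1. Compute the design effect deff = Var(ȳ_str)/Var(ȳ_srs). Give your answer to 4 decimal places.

0.5611

Var(ȳ_str) = Σ Wₕ²(1−fₕ)sₕ²/nₕ with Wₕ = Nₕ/22295:
  Small: (18084/22295)²·(1−2040/18084)·134.7/2040 = 0.03854159
  Very large: (4211/22295)²·(1−925/4211)·829.7/925 = 0.024969923
  → Var(ȳ_str) = 0.063511513.
Var(ȳ_srs) = (1 − 2965/22295)·387.1/2965 = 0.11319386.
deff = 0.063511513 / 0.11319386 = 0.5611.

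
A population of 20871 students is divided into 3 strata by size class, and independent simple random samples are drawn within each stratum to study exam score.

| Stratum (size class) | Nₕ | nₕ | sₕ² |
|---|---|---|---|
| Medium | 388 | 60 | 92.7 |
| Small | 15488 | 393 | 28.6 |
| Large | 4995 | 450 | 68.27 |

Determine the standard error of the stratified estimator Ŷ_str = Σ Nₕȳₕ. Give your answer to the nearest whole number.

4545

Var(Ŷ_str) = Σₕ Nₕ²(1 − fₕ)sₕ²/nₕ.
Medium: 388²·(1 − 60/388)·92.7/60 = 196622.88.
Small: 15488²·(1 − 393/15488)·28.6/393 = 1.7013824 × 10^7.
Large: 4995²·(1 − 450/4995)·68.27/450 = 3.4441874 × 10^6.
Sum = 2.0654634 × 10^7.
SE = √(2.0654634 × 10^7) = 4545.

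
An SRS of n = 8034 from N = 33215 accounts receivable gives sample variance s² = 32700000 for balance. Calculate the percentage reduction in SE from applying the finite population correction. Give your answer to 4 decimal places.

12.9298

f = n/N = 8034/33215 = 0.24187867.
SE_no-fpc = √(s²/n) = 63.798132; SE_fpc = √((1−f)s²/n) = 55.549138.
Ratio = √(1−f) = 0.87070163. Reduction = 100·(1 − 0.87070163) = 12.9298%.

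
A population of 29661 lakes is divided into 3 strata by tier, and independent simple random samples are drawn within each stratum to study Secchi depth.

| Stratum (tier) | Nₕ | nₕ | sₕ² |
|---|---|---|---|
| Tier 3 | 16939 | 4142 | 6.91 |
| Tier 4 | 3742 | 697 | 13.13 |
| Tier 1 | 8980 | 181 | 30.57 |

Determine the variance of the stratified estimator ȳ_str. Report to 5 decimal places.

Var(ȳ_str) = Σₕ Wₕ²(1 − fₕ)sₕ²/nₕ with Wₕ = Nₕ/N, N = 29661.
Tier 3: Wₕ = 0.57108661; term = 0.57108661²·(1 − 0.24452447)·6.91/4142 = 4.1104779 × 10^-4.
Tier 4: Wₕ = 0.12615893; term = 0.12615893²·(1 − 0.18626403)·13.13/697 = 2.4397844 × 10^-4.
Tier 1: Wₕ = 0.30275446; term = 0.30275446²·(1 − 0.02015590)·30.57/181 = 0.01516893.
Sum = 0.015823956.

0.01582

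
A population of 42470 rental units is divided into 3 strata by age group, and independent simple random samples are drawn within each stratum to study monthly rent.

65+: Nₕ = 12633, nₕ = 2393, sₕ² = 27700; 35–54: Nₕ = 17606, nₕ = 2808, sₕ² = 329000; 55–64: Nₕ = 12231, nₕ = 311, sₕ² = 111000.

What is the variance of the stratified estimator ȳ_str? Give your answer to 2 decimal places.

46.60

Var(ȳ_str) = Σₕ Wₕ²(1 − fₕ)sₕ²/nₕ with Wₕ = Nₕ/N, N = 42470.
65+: Wₕ = 0.29745703; term = 0.29745703²·(1 − 0.18942452)·27700/2393 = 0.83019287.
35–54: Wₕ = 0.41455145; term = 0.41455145²·(1 − 0.15949108)·329000/2808 = 16.923804.
55–64: Wₕ = 0.28799152; term = 0.28799152²·(1 − 0.02542719)·111000/311 = 28.849367.
Sum = 46.603364.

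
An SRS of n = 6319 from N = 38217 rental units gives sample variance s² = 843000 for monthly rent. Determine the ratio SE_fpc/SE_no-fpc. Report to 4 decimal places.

f = n/N = 6319/38217 = 0.16534527.
SE_no-fpc = √(s²/n) = 11.550203; SE_fpc = √((1−f)s²/n) = 10.552201.
Ratio = √(1−f) = 0.91359440.

0.9136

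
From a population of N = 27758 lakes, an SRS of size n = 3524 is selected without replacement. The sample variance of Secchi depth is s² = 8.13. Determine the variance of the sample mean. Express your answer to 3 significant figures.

Under SRS without replacement, Var(ȳ) = (1 − f)·s²/n with f = n/N = 3524/27758 = 0.12695439.
Var(ȳ) = (1 − 0.12695439)·8.13/3524 = 0.87304561·0.0023070375 = 0.0020141489.

0.00201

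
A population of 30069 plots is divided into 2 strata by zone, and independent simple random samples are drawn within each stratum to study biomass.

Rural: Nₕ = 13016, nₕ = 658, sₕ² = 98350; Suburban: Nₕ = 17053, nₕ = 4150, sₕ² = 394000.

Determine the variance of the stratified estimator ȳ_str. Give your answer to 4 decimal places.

Var(ȳ_str) = Σₕ Wₕ²(1 − fₕ)sₕ²/nₕ with Wₕ = Nₕ/N, N = 30069.
Rural: Wₕ = 0.43287106; term = 0.43287106²·(1 − 0.05055317)·98350/658 = 26.591096.
Suburban: Wₕ = 0.56712894; term = 0.56712894²·(1 − 0.24335894)·394000/4150 = 23.10477.
Sum = 49.695866.

49.6959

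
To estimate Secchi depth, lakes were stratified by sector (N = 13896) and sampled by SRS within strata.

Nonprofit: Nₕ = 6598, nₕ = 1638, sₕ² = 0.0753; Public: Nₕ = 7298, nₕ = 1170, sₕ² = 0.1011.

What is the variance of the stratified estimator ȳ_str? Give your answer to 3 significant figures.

Var(ȳ_str) = Σₕ Wₕ²(1 − fₕ)sₕ²/nₕ with Wₕ = Nₕ/N, N = 13896.
Nonprofit: Wₕ = 0.47481290; term = 0.47481290²·(1 − 0.24825705)·0.0753/1638 = 7.7910404 × 10^-6.
Public: Wₕ = 0.52518710; term = 0.52518710²·(1 − 0.16031790)·0.1011/1170 = 2.001282 × 10^-5.
Sum = 2.780386 × 10^-5.

2.78 × 10^-5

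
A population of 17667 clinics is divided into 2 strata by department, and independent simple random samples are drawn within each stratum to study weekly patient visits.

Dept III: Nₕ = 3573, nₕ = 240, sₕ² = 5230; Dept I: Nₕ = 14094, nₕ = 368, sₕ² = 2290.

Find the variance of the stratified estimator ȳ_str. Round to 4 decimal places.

4.6884

Var(ȳ_str) = Σₕ Wₕ²(1 − fₕ)sₕ²/nₕ with Wₕ = Nₕ/N, N = 17667.
Dept III: Wₕ = 0.20224147; term = 0.20224147²·(1 − 0.06717045)·5230/240 = 0.8314443.
Dept I: Wₕ = 0.79775853; term = 0.79775853²·(1 − 0.02611040)·2290/368 = 3.8569171.
Sum = 4.6883614.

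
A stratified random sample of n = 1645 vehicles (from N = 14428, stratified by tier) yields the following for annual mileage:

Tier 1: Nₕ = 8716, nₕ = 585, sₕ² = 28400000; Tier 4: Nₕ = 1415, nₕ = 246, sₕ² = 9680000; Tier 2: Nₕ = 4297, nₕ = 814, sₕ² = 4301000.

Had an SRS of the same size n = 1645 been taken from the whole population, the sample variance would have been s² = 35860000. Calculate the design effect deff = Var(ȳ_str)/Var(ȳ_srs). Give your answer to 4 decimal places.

Var(ȳ_str) = Σ Wₕ²(1−fₕ)sₕ²/nₕ with Wₕ = Nₕ/14428:
  Tier 1: (8716/14428)²·(1−585/8716)·28400000/585 = 16527.661
  Tier 4: (1415/14428)²·(1−246/1415)·9680000/246 = 312.67916
  Tier 2: (4297/14428)²·(1−814/4297)·4301000/814 = 379.88452
  → Var(ȳ_str) = 17220.225.
Var(ȳ_srs) = (1 − 1645/14428)·35860000/1645 = 19313.947.
deff = 17220.225 / 19313.947 = 0.8916.

0.8916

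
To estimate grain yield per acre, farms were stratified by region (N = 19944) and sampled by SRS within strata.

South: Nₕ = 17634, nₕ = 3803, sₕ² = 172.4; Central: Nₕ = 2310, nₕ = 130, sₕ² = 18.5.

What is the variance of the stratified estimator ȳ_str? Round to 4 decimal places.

Var(ȳ_str) = Σₕ Wₕ²(1 − fₕ)sₕ²/nₕ with Wₕ = Nₕ/N, N = 19944.
South: Wₕ = 0.88417569; term = 0.88417569²·(1 − 0.21566292)·172.4/3803 = 0.027796545.
Central: Wₕ = 0.11582431; term = 0.11582431²·(1 − 0.05627706)·18.5/130 = 0.0018016579.
Sum = 0.029598203.

0.0296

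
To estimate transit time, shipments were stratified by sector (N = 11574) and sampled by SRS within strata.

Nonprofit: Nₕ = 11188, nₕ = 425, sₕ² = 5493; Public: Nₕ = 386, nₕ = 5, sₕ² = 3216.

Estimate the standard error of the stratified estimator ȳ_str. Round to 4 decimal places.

3.5106

Var(ȳ_str) = Σₕ Wₕ²(1 − fₕ)sₕ²/nₕ with Wₕ = Nₕ/N, N = 11574.
Nonprofit: Wₕ = 0.96664939; term = 0.96664939²·(1 − 0.03798713)·5493/425 = 11.618218.
Public: Wₕ = 0.03335061; term = 0.03335061²·(1 − 0.01295337)·3216/5 = 0.70614089.
Sum = 12.324359.
SE = √(12.324359) = 3.5106.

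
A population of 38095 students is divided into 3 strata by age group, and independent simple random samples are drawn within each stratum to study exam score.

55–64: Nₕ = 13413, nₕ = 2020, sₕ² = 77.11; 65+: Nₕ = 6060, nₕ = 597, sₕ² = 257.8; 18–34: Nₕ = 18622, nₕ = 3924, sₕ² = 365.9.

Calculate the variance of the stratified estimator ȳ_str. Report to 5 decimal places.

0.03146

Var(ȳ_str) = Σₕ Wₕ²(1 − fₕ)sₕ²/nₕ with Wₕ = Nₕ/N, N = 38095.
55–64: Wₕ = 0.35209345; term = 0.35209345²·(1 − 0.15060016)·77.11/2020 = 0.0040196422.
65+: Wₕ = 0.15907599; term = 0.15907599²·(1 − 0.09851485)·257.8/597 = 0.0098509123.
18–34: Wₕ = 0.48883056; term = 0.48883056²·(1 − 0.21071850)·365.9/3924 = 0.017586605.
Sum = 0.03145716.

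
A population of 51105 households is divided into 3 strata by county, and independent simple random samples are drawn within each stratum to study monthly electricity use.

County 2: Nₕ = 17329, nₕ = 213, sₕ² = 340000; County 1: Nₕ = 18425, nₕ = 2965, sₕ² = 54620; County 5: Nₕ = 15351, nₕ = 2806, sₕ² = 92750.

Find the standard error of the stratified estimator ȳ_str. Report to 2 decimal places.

Var(ȳ_str) = Σₕ Wₕ²(1 − fₕ)sₕ²/nₕ with Wₕ = Nₕ/N, N = 51105.
County 2: Wₕ = 0.33908620; term = 0.33908620²·(1 − 0.01229153)·340000/213 = 181.27934.
County 1: Wₕ = 0.36053224; term = 0.36053224²·(1 − 0.16092266)·54620/2965 = 2.0091724.
County 5: Wₕ = 0.30038157; term = 0.30038157²·(1 − 0.18278939)·92750/2806 = 2.4372877.
Sum = 185.7258.
SE = √(185.7258) = 13.63.

13.63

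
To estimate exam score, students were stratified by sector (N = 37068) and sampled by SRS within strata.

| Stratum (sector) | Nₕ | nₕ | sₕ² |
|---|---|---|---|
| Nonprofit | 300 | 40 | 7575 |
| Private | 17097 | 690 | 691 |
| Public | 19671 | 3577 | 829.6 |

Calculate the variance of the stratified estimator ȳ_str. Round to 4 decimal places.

0.2686

Var(ȳ_str) = Σₕ Wₕ²(1 − fₕ)sₕ²/nₕ with Wₕ = Nₕ/N, N = 37068.
Nonprofit: Wₕ = 0.00809323; term = 0.00809323²·(1 − 0.13333333)·7575/40 = 0.010750259.
Private: Wₕ = 0.46123341; term = 0.46123341²·(1 − 0.04035796)·691/690 = 0.20444653.
Public: Wₕ = 0.53067336; term = 0.53067336²·(1 − 0.18184129)·829.6/3577 = 0.053436983.
Sum = 0.26863377.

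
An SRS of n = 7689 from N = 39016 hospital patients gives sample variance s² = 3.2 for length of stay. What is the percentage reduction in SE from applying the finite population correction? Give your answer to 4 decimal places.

f = n/N = 7689/39016 = 0.19707300.
SE_no-fpc = √(s²/n) = 0.020400465; SE_fpc = √((1−f)s²/n) = 0.01828008.
Ratio = √(1−f) = 0.89606194. Reduction = 100·(1 − 0.89606194) = 10.3938%.

10.3938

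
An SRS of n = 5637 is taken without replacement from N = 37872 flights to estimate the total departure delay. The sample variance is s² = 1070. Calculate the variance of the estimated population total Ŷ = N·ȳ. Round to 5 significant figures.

Var(Ŷ) = N²·Var(ȳ) = N²·(1 − n/N)·s²/n.
f = 5637/37872 = 0.14884347; Var(ȳ) = 0.85115653·1070/5637 = 0.16156422.
Var(Ŷ) = 37872² · 0.16156422 = 2.3172968 × 10^8.

2.3173 × 10^8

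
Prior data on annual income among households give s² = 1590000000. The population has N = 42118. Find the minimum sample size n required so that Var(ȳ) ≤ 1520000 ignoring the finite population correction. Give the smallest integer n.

Without fpc, n₀ = s²/D = 1590000000/1520000 = 1046.0526.
Rounding up, n = 1047.

1047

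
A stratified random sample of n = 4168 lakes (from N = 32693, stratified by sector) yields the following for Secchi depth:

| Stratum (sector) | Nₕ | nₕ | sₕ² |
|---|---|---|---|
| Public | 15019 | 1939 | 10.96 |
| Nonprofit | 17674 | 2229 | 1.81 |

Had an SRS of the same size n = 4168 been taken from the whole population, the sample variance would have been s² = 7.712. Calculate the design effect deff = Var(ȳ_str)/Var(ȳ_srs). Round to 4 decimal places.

Var(ȳ_str) = Σ Wₕ²(1−fₕ)sₕ²/nₕ with Wₕ = Nₕ/32693:
  Public: (15019/32693)²·(1−1939/15019)·10.96/1939 = 0.0010388957
  Nonprofit: (17674/32693)²·(1−2229/17674)·1.81/2229 = 2.0738709 × 10^-4
  → Var(ȳ_str) = 0.0012462828.
Var(ȳ_srs) = (1 − 4168/32693)·7.712/4168 = 0.0016143964.
deff = 0.0012462828 / 0.0016143964 = 0.7720.

0.7720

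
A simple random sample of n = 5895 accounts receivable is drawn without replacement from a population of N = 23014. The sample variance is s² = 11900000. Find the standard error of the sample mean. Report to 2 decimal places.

Under SRS without replacement, Var(ȳ) = (1 − f)·s²/n with f = n/N = 5895/23014 = 0.25614843.
Var(ȳ) = (1 − 0.25614843)·11900000/5895 = 0.74385157·2018.6599 = 1501.5833.
SE(ȳ) = √(1501.5833) = 38.75.

38.75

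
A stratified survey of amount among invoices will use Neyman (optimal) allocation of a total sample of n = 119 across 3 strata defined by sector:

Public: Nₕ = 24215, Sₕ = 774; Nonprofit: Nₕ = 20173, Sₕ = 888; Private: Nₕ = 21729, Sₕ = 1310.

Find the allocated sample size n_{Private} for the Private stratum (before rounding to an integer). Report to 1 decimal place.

Neyman allocation: nₕ = n·NₕSₕ / Σⱼ NⱼSⱼ.
Σ NⱼSⱼ = 24215·774 + 20173·888 + 21729·1310 = 6.5121024 × 10^7.
n_{Private} = 119·21729·1310 / (6.5121024 × 10^7) = 52.0.

52.0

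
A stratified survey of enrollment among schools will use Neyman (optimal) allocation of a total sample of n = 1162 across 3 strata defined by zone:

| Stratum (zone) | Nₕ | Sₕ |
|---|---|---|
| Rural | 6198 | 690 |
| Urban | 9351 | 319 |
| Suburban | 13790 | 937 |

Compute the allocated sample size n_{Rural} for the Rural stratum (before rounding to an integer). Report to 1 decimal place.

246.2

Neyman allocation: nₕ = n·NₕSₕ / Σⱼ NⱼSⱼ.
Σ NⱼSⱼ = 6198·690 + 9351·319 + 13790·937 = 2.0180819 × 10^7.
n_{Rural} = 1162·6198·690 / (2.0180819 × 10^7) = 246.2.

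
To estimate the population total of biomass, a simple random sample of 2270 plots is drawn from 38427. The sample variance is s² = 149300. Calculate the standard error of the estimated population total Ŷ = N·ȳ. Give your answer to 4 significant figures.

302300

Var(Ŷ) = N²·Var(ȳ) = N²·(1 − n/N)·s²/n.
f = 2270/38427 = 0.05907305; Var(ȳ) = 0.94092695·149300/2270 = 61.885636.
Var(Ŷ) = 38427² · 61.885636 = 9.1382455 × 10^10.
SE(Ŷ) = √(9.1382455 × 10^10) = 302300.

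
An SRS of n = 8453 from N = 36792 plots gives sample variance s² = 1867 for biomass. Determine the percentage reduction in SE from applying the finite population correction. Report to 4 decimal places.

f = n/N = 8453/36792 = 0.22975103.
SE_no-fpc = √(s²/n) = 0.46996631; SE_fpc = √((1−f)s²/n) = 0.41246043.
Ratio = √(1−f) = 0.87763829. Reduction = 100·(1 − 0.87763829) = 12.2362%.

12.2362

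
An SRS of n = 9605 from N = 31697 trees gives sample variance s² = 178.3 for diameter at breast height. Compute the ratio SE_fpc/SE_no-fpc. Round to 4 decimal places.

0.8348

f = n/N = 9605/31697 = 0.30302552.
SE_no-fpc = √(s²/n) = 0.13624701; SE_fpc = √((1−f)s²/n) = 0.11374581.
Ratio = √(1−f) = 0.83484997.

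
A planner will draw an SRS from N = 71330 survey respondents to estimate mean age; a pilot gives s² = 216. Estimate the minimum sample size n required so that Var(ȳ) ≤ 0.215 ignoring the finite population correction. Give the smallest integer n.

1005

Without fpc, n₀ = s²/D = 216/0.215 = 1004.6512.
Rounding up, n = 1005.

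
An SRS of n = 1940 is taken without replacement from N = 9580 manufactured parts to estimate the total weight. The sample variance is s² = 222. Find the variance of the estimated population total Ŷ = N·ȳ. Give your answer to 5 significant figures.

8.3755 × 10^6

Var(Ŷ) = N²·Var(ȳ) = N²·(1 − n/N)·s²/n.
f = 1940/9580 = 0.20250522; Var(ȳ) = 0.79749478·222/1940 = 0.091259712.
Var(Ŷ) = 9580² · 0.091259712 = 8.3754878 × 10^6.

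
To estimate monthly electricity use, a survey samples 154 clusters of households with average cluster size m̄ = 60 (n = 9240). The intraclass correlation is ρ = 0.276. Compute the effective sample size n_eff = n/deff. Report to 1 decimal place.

deff = 1 + (60 − 1)·0.276 = 1 + 16.284 = 17.284.
n_eff = 9240 / 17.284 = 534.6.

534.6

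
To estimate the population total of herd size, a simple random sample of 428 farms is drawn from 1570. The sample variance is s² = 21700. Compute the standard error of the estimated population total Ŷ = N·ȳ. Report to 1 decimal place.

Var(Ŷ) = N²·Var(ȳ) = N²·(1 − n/N)·s²/n.
f = 428/1570 = 0.27261146; Var(ȳ) = 0.72738854·21700/428 = 36.879279.
Var(Ŷ) = 1570² · 36.879279 = 9.0903735 × 10^7.
SE(Ŷ) = √(9.0903735 × 10^7) = 9534.3.

9534.3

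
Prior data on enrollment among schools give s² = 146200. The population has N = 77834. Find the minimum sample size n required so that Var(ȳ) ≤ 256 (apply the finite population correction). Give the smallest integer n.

567

Without fpc, n₀ = s²/D = 146200/256 = 571.0938.
With fpc, (1 − n/N)·s²/n ≤ D requires n ≥ n₀/(1 + n₀/N) = 571.0938/(1 + 571.0938/77834) = 566.9340.
Rounding up, n = 567.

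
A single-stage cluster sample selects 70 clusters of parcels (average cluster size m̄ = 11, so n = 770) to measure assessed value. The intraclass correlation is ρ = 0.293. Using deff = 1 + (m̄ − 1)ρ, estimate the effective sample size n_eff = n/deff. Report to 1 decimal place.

deff = 1 + (11 − 1)·0.293 = 1 + 2.93 = 3.93.
n_eff = 770 / 3.93 = 195.9.

195.9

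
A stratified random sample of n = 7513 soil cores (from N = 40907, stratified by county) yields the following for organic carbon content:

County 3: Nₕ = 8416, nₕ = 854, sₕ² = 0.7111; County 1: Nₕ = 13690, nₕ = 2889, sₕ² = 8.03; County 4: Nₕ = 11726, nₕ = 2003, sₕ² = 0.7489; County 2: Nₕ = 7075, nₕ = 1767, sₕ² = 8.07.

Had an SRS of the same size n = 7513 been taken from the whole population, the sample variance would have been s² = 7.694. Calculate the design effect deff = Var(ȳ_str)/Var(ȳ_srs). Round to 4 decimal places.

0.4847

Var(ȳ_str) = Σ Wₕ²(1−fₕ)sₕ²/nₕ with Wₕ = Nₕ/40907:
  County 3: (8416/40907)²·(1−854/8416)·0.7111/854 = 3.166795 × 10^-5
  County 1: (13690/40907)²·(1−2889/13690)·8.03/2889 = 2.4560667 × 10^-4
  County 4: (11726/40907)²·(1−2003/11726)·0.7489/2003 = 2.5474038 × 10^-5
  County 2: (7075/40907)²·(1−1767/7075)·8.07/1767 = 1.0249415 × 10^-4
  → Var(ȳ_str) = 4.0524281 × 10^-4.
Var(ȳ_srs) = (1 − 7513/40907)·7.694/7513 = 8.3600641 × 10^-4.
deff = (4.0524281 × 10^-4) / (8.3600641 × 10^-4) = 0.4847.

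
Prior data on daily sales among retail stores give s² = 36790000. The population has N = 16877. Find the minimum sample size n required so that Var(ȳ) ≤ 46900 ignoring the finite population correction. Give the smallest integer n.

785

Without fpc, n₀ = s²/D = 36790000/46900 = 784.4350.
Rounding up, n = 785.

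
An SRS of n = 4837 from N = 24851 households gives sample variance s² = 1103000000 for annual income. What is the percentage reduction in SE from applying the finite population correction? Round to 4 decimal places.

10.2582

f = n/N = 4837/24851 = 0.19464005.
SE_no-fpc = √(s²/n) = 477.52896; SE_fpc = √((1−f)s²/n) = 428.54332.
Ratio = √(1−f) = 0.89741849. Reduction = 100·(1 − 0.89741849) = 10.2582%.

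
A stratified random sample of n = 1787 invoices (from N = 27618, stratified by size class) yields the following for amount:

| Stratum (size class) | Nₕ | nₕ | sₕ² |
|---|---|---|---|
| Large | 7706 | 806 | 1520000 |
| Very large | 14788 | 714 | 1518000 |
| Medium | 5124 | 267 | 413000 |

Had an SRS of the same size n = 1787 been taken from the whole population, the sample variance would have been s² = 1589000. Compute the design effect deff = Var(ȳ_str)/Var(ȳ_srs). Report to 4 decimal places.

0.9163

Var(ȳ_str) = Σ Wₕ²(1−fₕ)sₕ²/nₕ with Wₕ = Nₕ/27618:
  Large: (7706/27618)²·(1−806/7706)·1520000/806 = 131.46259
  Very large: (14788/27618)²·(1−714/14788)·1518000/714 = 580.11768
  Medium: (5124/27618)²·(1−267/5124)·413000/267 = 50.469798
  → Var(ȳ_str) = 762.05007.
Var(ȳ_srs) = (1 − 1787/27618)·1589000/1787 = 831.66484.
deff = 762.05007 / 831.66484 = 0.9163.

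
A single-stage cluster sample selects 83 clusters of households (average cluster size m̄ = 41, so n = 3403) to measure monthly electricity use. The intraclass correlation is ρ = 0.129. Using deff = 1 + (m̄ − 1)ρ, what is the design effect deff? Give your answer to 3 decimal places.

6.160

deff = 1 + (41 − 1)·0.129 = 1 + 5.16 = 6.16.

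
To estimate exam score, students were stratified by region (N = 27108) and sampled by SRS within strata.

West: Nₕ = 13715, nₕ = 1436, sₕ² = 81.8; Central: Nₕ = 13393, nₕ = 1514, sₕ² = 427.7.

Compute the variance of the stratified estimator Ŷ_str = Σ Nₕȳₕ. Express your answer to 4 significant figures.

Var(Ŷ_str) = Σₕ Nₕ²(1 − fₕ)sₕ²/nₕ.
West: 13715²·(1 − 1436/13715)·81.8/1436 = 9.5930714 × 10^6.
Central: 13393²·(1 − 1514/13393)·427.7/1514 = 4.4943938 × 10^7.
Sum = 5.4537009 × 10^7.

5.454 × 10^7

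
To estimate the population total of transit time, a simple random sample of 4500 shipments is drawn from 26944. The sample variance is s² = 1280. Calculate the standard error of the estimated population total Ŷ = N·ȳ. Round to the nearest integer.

Var(Ŷ) = N²·Var(ȳ) = N²·(1 − n/N)·s²/n.
f = 4500/26944 = 0.16701306; Var(ȳ) = 0.83298694·1280/4500 = 0.23693851.
Var(Ŷ) = 26944² · 0.23693851 = 1.7201241 × 10^8.
SE(Ŷ) = √(1.7201241 × 10^8) = 13115.

13115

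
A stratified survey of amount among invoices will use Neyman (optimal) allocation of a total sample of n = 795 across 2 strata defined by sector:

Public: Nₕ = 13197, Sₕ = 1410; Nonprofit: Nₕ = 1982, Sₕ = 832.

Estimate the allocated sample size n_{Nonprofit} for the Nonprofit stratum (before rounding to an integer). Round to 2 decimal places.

64.72

Neyman allocation: nₕ = n·NₕSₕ / Σⱼ NⱼSⱼ.
Σ NⱼSⱼ = 13197·1410 + 1982·832 = 2.0256794 × 10^7.
n_{Nonprofit} = 795·1982·832 / (2.0256794 × 10^7) = 64.72.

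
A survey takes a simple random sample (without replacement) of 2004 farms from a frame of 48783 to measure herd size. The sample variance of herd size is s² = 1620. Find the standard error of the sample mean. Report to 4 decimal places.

0.8804

Under SRS without replacement, Var(ȳ) = (1 − f)·s²/n with f = n/N = 2004/48783 = 0.04107988.
Var(ȳ) = (1 − 0.04107988)·1620/2004 = 0.95892012·0.80838323 = 0.77517494.
SE(ȳ) = √(0.77517494) = 0.8804.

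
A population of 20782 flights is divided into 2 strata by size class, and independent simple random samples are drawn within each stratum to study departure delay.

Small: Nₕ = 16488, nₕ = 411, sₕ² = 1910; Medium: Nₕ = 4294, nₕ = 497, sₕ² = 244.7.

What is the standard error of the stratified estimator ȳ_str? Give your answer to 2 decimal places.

1.69

Var(ȳ_str) = Σₕ Wₕ²(1 − fₕ)sₕ²/nₕ with Wₕ = Nₕ/N, N = 20782.
Small: Wₕ = 0.79337889; term = 0.79337889²·(1 − 0.02492722)·1910/411 = 2.8522649.
Medium: Wₕ = 0.20662111; term = 0.20662111²·(1 − 0.11574290)·244.7/497 = 0.018586839.
Sum = 2.8708517.
SE = √(2.8708517) = 1.69.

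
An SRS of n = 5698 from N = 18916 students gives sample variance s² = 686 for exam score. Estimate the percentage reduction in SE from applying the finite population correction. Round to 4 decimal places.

f = n/N = 5698/18916 = 0.30122647.
SE_no-fpc = √(s²/n) = 0.34697712; SE_fpc = √((1−f)s²/n) = 0.29004745.
Ratio = √(1−f) = 0.83592675. Reduction = 100·(1 − 0.83592675) = 16.4073%.

16.4073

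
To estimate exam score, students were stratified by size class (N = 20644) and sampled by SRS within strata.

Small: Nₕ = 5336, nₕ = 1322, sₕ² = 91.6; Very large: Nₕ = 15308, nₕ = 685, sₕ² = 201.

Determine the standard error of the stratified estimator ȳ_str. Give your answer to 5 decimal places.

0.39700

Var(ȳ_str) = Σₕ Wₕ²(1 − fₕ)sₕ²/nₕ with Wₕ = Nₕ/N, N = 20644.
Small: Wₕ = 0.25847704; term = 0.25847704²·(1 − 0.24775112)·91.6/1322 = 0.0034823267.
Very large: Wₕ = 0.74152296; term = 0.74152296²·(1 − 0.04474784)·201/685 = 0.15412487.
Sum = 0.1576072.
SE = √(0.1576072) = 0.39700.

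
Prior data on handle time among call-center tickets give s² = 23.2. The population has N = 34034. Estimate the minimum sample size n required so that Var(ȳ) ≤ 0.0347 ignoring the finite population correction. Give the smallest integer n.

669

Without fpc, n₀ = s²/D = 23.2/0.0347 = 668.5879.
Rounding up, n = 669.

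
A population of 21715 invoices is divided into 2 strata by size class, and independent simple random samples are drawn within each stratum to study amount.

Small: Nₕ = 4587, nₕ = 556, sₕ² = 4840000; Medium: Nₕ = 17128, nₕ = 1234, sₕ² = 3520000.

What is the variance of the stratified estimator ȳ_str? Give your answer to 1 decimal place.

1988.2

Var(ȳ_str) = Σₕ Wₕ²(1 − fₕ)sₕ²/nₕ with Wₕ = Nₕ/N, N = 21715.
Small: Wₕ = 0.21123647; term = 0.21123647²·(1 − 0.12121212)·4840000/556 = 341.34413.
Medium: Wₕ = 0.78876353; term = 0.78876353²·(1 − 0.07204577)·3520000/1234 = 1646.8259.
Sum = 1988.17.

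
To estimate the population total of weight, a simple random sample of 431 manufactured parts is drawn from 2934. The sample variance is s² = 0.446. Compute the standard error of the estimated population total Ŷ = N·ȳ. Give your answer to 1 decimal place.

87.2

Var(Ŷ) = N²·Var(ȳ) = N²·(1 − n/N)·s²/n.
f = 431/2934 = 0.14689843; Var(ȳ) = 0.85310157·0.446/431 = 8.8279188 × 10^-4.
Var(Ŷ) = 2934² · (8.8279188 × 10^-4) = 7599.3868.
SE(Ŷ) = √(7599.3868) = 87.2.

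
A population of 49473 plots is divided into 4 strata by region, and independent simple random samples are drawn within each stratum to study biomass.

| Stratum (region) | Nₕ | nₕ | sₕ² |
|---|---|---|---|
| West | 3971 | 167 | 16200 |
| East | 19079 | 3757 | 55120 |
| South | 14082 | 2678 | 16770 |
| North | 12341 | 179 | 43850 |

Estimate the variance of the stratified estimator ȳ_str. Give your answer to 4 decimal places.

Var(ȳ_str) = Σₕ Wₕ²(1 − fₕ)sₕ²/nₕ with Wₕ = Nₕ/N, N = 49473.
West: Wₕ = 0.08026600; term = 0.08026600²·(1 − 0.04205490)·16200/167 = 0.59869061.
East: Wₕ = 0.38564470; term = 0.38564470²·(1 − 0.19691808)·55120/3757 = 1.7522763.
South: Wₕ = 0.28464011; term = 0.28464011²·(1 − 0.19017185)·16770/2678 = 0.41087295.
North: Wₕ = 0.24944919; term = 0.24944919²·(1 − 0.01450450)·43850/179 = 15.022265.
Sum = 17.784105.

17.7841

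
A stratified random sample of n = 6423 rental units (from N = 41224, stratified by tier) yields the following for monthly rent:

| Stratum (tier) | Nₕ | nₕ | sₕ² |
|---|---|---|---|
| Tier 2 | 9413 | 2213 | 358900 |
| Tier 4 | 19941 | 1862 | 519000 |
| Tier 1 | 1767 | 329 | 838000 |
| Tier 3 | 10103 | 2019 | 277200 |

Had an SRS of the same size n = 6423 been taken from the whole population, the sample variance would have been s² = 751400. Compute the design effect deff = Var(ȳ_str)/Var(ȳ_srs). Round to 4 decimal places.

Var(ȳ_str) = Σ Wₕ²(1−fₕ)sₕ²/nₕ with Wₕ = Nₕ/41224:
  Tier 2: (9413/41224)²·(1−2213/9413)·358900/2213 = 6.4677368
  Tier 4: (19941/41224)²·(1−1862/19941)·519000/1862 = 59.13012
  Tier 1: (1767/41224)²·(1−329/1767)·838000/329 = 3.8084065
  Tier 3: (10103/41224)²·(1−2019/10103)·277200/2019 = 6.598319
  → Var(ȳ_str) = 76.004582.
Var(ȳ_srs) = (1 − 6423/41224)·751400/6423 = 98.758586.
deff = 76.004582 / 98.758586 = 0.7696.

0.7696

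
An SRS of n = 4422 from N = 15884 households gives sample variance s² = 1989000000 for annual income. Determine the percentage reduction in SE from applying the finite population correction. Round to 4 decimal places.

15.0526

f = n/N = 4422/15884 = 0.27839335.
SE_no-fpc = √(s²/n) = 670.66868; SE_fpc = √((1−f)s²/n) = 569.71583.
Ratio = √(1−f) = 0.84947434. Reduction = 100·(1 − 0.84947434) = 15.0526%.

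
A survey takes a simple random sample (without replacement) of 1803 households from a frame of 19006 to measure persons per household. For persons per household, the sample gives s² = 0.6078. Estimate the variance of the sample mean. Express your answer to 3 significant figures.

Under SRS without replacement, Var(ȳ) = (1 − f)·s²/n with f = n/N = 1803/19006 = 0.09486478.
Var(ȳ) = (1 − 0.09486478)·0.6078/1803 = 0.90513522·3.3710483 × 10^-4 = 3.0512545 × 10^-4.

3.05 × 10^-4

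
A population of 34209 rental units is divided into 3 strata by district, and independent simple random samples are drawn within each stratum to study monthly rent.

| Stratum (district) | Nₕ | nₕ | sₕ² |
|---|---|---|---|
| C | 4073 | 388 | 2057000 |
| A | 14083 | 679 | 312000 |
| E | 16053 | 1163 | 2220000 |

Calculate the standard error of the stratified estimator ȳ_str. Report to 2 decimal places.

Var(ȳ_str) = Σₕ Wₕ²(1 − fₕ)sₕ²/nₕ with Wₕ = Nₕ/N, N = 34209.
C: Wₕ = 0.11906224; term = 0.11906224²·(1 − 0.09526148)·2057000/388 = 67.994488.
A: Wₕ = 0.41167529; term = 0.41167529²·(1 − 0.04821416)·312000/679 = 74.119701.
E: Wₕ = 0.46926247; term = 0.46926247²·(1 − 0.07244752)·2220000/1163 = 389.89117.
Sum = 532.00536.
SE = √(532.00536) = 23.07.

23.07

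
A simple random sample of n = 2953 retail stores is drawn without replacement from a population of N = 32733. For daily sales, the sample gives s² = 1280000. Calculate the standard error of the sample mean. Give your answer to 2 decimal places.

19.86

Under SRS without replacement, Var(ȳ) = (1 − f)·s²/n with f = n/N = 2953/32733 = 0.09021477.
Var(ȳ) = (1 − 0.09021477)·1280000/2953 = 0.90978523·433.4575 = 394.35323.
SE(ȳ) = √(394.35323) = 19.86.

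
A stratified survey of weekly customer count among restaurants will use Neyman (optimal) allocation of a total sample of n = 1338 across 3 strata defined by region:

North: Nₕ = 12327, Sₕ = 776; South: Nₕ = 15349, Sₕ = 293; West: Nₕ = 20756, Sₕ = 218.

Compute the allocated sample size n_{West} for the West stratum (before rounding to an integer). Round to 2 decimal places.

Neyman allocation: nₕ = n·NₕSₕ / Σⱼ NⱼSⱼ.
Σ NⱼSⱼ = 12327·776 + 15349·293 + 20756·218 = 1.8587817 × 10^7.
n_{West} = 1338·20756·218 / (1.8587817 × 10^7) = 325.71.

325.71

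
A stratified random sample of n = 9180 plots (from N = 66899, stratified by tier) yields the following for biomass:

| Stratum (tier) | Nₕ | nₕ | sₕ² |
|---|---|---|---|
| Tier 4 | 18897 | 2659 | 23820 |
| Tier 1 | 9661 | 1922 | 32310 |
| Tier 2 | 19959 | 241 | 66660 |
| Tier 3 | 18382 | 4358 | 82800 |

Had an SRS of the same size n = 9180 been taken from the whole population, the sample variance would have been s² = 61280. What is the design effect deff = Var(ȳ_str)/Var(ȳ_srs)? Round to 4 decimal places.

4.5686

Var(ȳ_str) = Σ Wₕ²(1−fₕ)sₕ²/nₕ with Wₕ = Nₕ/66899:
  Tier 4: (18897/66899)²·(1−2659/18897)·23820/2659 = 0.61419965
  Tier 1: (9661/66899)²·(1−1922/9661)·32310/1922 = 0.28083501
  Tier 2: (19959/66899)²·(1−241/19959)·66660/241 = 24.322637
  Tier 3: (18382/66899)²·(1−4358/18382)·82800/4358 = 1.0943809
  → Var(ȳ_str) = 26.312053.
Var(ȳ_srs) = (1 − 9180/66899)·61280/9180 = 5.7593736.
deff = 26.312053 / 5.7593736 = 4.5686.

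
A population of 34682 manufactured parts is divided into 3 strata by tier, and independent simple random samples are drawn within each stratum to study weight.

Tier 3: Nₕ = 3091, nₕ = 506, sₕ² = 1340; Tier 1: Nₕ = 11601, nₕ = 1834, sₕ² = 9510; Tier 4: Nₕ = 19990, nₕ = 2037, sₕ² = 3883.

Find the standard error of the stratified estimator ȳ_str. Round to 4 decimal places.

1.0367

Var(ȳ_str) = Σₕ Wₕ²(1 − fₕ)sₕ²/nₕ with Wₕ = Nₕ/N, N = 34682.
Tier 3: Wₕ = 0.08912404; term = 0.08912404²·(1 − 0.16370107)·1340/506 = 0.017591609.
Tier 1: Wₕ = 0.33449628; term = 0.33449628²·(1 − 0.15808982)·9510/1834 = 0.48846059.
Tier 4: Wₕ = 0.57637968; term = 0.57637968²·(1 − 0.10190095)·3883/2037 = 0.56874543.
Sum = 1.0747976.
SE = √(1.0747976) = 1.0367.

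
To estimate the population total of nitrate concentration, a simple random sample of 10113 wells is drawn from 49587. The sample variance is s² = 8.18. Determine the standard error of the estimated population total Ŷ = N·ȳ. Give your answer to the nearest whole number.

1258

Var(Ŷ) = N²·Var(ȳ) = N²·(1 − n/N)·s²/n.
f = 10113/49587 = 0.20394458; Var(ȳ) = 0.79605542·8.18/10113 = 6.4389729 × 10^-4.
Var(Ŷ) = 49587² · (6.4389729 × 10^-4) = 1.5832601 × 10^6.
SE(Ŷ) = √(1.5832601 × 10^6) = 1258.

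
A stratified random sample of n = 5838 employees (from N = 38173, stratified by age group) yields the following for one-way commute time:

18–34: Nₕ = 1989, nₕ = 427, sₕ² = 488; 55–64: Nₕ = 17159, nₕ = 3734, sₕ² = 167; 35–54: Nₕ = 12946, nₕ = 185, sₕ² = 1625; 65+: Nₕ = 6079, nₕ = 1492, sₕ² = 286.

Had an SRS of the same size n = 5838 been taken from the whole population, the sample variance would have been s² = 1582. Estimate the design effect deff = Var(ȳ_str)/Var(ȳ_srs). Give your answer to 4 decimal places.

Var(ȳ_str) = Σ Wₕ²(1−fₕ)sₕ²/nₕ with Wₕ = Nₕ/38173:
  18–34: (1989/38173)²·(1−427/1989)·488/427 = 0.0024366614
  55–64: (17159/38173)²·(1−3734/17159)·167/3734 = 0.0070702674
  35–54: (12946/38173)²·(1−185/12946)·1625/185 = 0.99583953
  65+: (6079/38173)²·(1−1492/6079)·286/1492 = 0.0036681367
  → Var(ȳ_str) = 1.0090146.
Var(ȳ_srs) = (1 − 5838/38173)·1582/5838 = 0.22954031.
deff = 1.0090146 / 0.22954031 = 4.3958.

4.3958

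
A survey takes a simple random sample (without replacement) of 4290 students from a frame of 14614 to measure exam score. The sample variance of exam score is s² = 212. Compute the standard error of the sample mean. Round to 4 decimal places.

Under SRS without replacement, Var(ȳ) = (1 − f)·s²/n with f = n/N = 4290/14614 = 0.29355413.
Var(ȳ) = (1 − 0.29355413)·212/4290 = 0.70644587·0.049417249 = 0.034910612.
SE(ȳ) = √(0.034910612) = 0.1868.

0.1868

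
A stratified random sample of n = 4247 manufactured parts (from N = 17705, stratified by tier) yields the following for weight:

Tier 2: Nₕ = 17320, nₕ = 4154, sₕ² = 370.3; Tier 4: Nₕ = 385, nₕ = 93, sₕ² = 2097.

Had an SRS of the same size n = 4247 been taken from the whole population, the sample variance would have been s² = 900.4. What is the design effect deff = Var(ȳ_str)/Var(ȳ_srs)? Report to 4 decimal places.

0.4526

Var(ȳ_str) = Σ Wₕ²(1−fₕ)sₕ²/nₕ with Wₕ = Nₕ/17705:
  Tier 2: (17320/17705)²·(1−4154/17320)·370.3/4154 = 0.064848076
  Tier 4: (385/17705)²·(1−93/385)·2097/93 = 0.0080866231
  → Var(ȳ_str) = 0.072934699.
Var(ȳ_srs) = (1 − 4247/17705)·900.4/4247 = 0.16115279.
deff = 0.072934699 / 0.16115279 = 0.4526.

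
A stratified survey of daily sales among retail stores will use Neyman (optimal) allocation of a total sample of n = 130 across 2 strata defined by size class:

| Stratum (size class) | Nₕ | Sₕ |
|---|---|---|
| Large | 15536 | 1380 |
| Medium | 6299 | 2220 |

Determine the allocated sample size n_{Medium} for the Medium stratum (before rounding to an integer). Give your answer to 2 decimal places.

51.32

Neyman allocation: nₕ = n·NₕSₕ / Σⱼ NⱼSⱼ.
Σ NⱼSⱼ = 15536·1380 + 6299·2220 = 3.542346 × 10^7.
n_{Medium} = 130·6299·2220 / (3.542346 × 10^7) = 51.32.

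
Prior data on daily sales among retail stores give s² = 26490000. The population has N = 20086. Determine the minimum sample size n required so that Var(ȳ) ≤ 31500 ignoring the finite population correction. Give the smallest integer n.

841

Without fpc, n₀ = s²/D = 26490000/31500 = 840.9524.
Rounding up, n = 841.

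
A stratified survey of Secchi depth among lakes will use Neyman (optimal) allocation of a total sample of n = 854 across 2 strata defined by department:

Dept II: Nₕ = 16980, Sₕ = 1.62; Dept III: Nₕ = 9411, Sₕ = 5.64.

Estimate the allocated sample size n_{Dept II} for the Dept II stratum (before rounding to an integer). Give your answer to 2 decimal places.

Neyman allocation: nₕ = n·NₕSₕ / Σⱼ NⱼSⱼ.
Σ NⱼSⱼ = 16980·1.62 + 9411·5.64 = 80585.64.
n_{Dept II} = 854·16980·1.62 / 80585.64 = 291.51.

291.51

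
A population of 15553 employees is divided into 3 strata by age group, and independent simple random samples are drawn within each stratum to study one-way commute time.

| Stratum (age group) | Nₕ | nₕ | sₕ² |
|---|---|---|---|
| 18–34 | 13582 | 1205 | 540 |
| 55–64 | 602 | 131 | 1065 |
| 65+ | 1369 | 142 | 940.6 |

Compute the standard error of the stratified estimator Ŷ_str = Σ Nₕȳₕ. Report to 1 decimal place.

9421.5

Var(Ŷ_str) = Σₕ Nₕ²(1 − fₕ)sₕ²/nₕ.
18–34: 13582²·(1 − 1205/13582)·540/1205 = 7.5333098 × 10^7.
55–64: 602²·(1 − 131/602)·1065/131 = 2.3051315 × 10^6.
65+: 1369²·(1 − 142/1369)·940.6/142 = 1.1126655 × 10^7.
Sum = 8.8764885 × 10^7.
SE = √(8.8764885 × 10^7) = 9421.5.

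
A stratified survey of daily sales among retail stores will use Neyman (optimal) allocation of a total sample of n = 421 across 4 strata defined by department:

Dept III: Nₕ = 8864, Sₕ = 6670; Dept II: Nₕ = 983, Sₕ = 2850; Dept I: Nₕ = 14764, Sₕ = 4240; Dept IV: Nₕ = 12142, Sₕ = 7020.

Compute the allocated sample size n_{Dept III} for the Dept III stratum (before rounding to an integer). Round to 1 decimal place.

118.7

Neyman allocation: nₕ = n·NₕSₕ / Σⱼ NⱼSⱼ.
Σ NⱼSⱼ = 8864·6670 + 983·2850 + 14764·4240 + 12142·7020 = 2.0976063 × 10^8.
n_{Dept III} = 421·8864·6670 / (2.0976063 × 10^8) = 118.7.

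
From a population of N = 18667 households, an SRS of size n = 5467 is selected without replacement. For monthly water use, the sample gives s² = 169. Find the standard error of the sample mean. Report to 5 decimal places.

0.14785

Under SRS without replacement, Var(ȳ) = (1 − f)·s²/n with f = n/N = 5467/18667 = 0.29286977.
Var(ȳ) = (1 − 0.29286977)·169/5467 = 0.70713023·0.030912749 = 0.021859339.
SE(ȳ) = √(0.021859339) = 0.14785.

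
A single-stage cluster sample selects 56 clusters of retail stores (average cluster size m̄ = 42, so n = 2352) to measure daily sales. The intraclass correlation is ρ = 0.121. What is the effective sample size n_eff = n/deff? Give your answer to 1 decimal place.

394.6

deff = 1 + (42 − 1)·0.121 = 1 + 4.961 = 5.961.
n_eff = 2352 / 5.961 = 394.6.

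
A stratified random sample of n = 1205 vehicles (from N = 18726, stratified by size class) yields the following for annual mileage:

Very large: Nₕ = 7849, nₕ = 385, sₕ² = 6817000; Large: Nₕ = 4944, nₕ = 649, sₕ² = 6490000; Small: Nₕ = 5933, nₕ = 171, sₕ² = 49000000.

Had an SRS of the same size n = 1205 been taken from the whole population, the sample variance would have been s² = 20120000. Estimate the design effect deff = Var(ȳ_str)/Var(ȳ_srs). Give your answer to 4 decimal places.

Var(ȳ_str) = Σ Wₕ²(1−fₕ)sₕ²/nₕ with Wₕ = Nₕ/18726:
  Very large: (7849/18726)²·(1−385/7849)·6817000/385 = 2958.2065
  Large: (4944/18726)²·(1−649/4944)·6490000/649 = 605.55221
  Small: (5933/18726)²·(1−171/5933)·49000000/171 = 27935.57
  → Var(ȳ_str) = 31499.329.
Var(ȳ_srs) = (1 − 1205/18726)·20120000/1205 = 15622.653.
deff = 31499.329 / 15622.653 = 2.0163.

2.0163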